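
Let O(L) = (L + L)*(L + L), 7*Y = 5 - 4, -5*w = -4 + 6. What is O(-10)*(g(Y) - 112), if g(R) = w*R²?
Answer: -2195360/49 ≈ -44803.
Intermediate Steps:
w = -⅖ (w = -(-4 + 6)/5 = -⅕*2 = -⅖ ≈ -0.40000)
Y = ⅐ (Y = (5 - 4)/7 = (⅐)*1 = ⅐ ≈ 0.14286)
g(R) = -2*R²/5
O(L) = 4*L² (O(L) = (2*L)*(2*L) = 4*L²)
O(-10)*(g(Y) - 112) = (4*(-10)²)*(-2*(⅐)²/5 - 112) = (4*100)*(-⅖*1/49 - 112) = 400*(-2/245 - 112) = 400*(-27442/245) = -2195360/49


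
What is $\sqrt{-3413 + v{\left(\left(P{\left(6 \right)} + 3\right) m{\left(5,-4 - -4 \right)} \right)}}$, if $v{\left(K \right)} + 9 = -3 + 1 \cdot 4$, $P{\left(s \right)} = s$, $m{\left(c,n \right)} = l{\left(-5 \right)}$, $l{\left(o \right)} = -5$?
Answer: $i \sqrt{3421} \approx 58.489 i$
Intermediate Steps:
$m{\left(c,n \right)} = -5$
$v{\left(K \right)} = -8$ ($v{\left(K \right)} = -9 + \left(-3 + 1 \cdot 4\right) = -9 + \left(-3 + 4\right) = -9 + 1 = -8$)
$\sqrt{-3413 + v{\left(\left(P{\left(6 \right)} + 3\right) m{\left(5,-4 - -4 \right)} \right)}} = \sqrt{-3413 - 8} = \sqrt{-3421} = i \sqrt{3421}$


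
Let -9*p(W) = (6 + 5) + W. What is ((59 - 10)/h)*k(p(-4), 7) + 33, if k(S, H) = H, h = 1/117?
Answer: 40164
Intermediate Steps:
p(W) = -11/9 - W/9 (p(W) = -((6 + 5) + W)/9 = -(11 + W)/9 = -11/9 - W/9)
h = 1/117 ≈ 0.0085470
((59 - 10)/h)*k(p(-4), 7) + 33 = ((59 - 10)/(1/117))*7 + 33 = (49*117)*7 + 33 = 5733*7 + 33 = 40131 + 33 = 40164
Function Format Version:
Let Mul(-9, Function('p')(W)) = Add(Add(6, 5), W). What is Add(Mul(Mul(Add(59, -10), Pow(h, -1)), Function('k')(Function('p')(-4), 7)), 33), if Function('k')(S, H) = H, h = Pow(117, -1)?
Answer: 40164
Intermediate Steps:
Function('p')(W) = Add(Rational(-11, 9), Mul(Rational(-1, 9), W)) (Function('p')(W) = Mul(Rational(-1, 9), Add(Add(6, 5), W)) = Mul(Rational(-1, 9), Add(11, W)) = Add(Rational(-11, 9), Mul(Rational(-1, 9), W)))
h = Rational(1, 117) ≈ 0.0085470
Add(Mul(Mul(Add(59, -10), Pow(h, -1)), Function('k')(Function('p')(-4), 7)), 33) = Add(Mul(Mul(Add(59, -10), Pow(Rational(1, 117), -1)), 7), 33) = Add(Mul(Mul(49, 117), 7), 33) = Add(Mul(5733, 7), 33) = Add(40131, 33) = 40164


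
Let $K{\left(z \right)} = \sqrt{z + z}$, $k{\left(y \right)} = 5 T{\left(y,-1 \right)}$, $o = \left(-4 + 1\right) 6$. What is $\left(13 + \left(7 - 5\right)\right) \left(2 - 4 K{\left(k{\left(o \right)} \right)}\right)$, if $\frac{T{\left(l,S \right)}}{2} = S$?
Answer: $30 - 120 i \sqrt{5} \approx 30.0 - 268.33 i$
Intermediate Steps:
$T{\left(l,S \right)} = 2 S$
$o = -18$ ($o = \left(-3\right) 6 = -18$)
$k{\left(y \right)} = -10$ ($k{\left(y \right)} = 5 \cdot 2 \left(-1\right) = 5 \left(-2\right) = -10$)
$K{\left(z \right)} = \sqrt{2} \sqrt{z}$ ($K{\left(z \right)} = \sqrt{2 z} = \sqrt{2} \sqrt{z}$)
$\left(13 + \left(7 - 5\right)\right) \left(2 - 4 K{\left(k{\left(o \right)} \right)}\right) = \left(13 + \left(7 - 5\right)\right) \left(2 - 4 \sqrt{2} \sqrt{-10}\right) = \left(13 + 2\right) \left(2 - 4 \sqrt{2} i \sqrt{10}\right) = 15 \left(2 - 4 \cdot 2 i \sqrt{5}\right) = 15 \left(2 - 8 i \sqrt{5}\right) = 30 - 120 i \sqrt{5}$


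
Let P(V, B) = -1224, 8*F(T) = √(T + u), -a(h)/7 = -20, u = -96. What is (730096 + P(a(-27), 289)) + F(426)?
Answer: 728872 + √330/8 ≈ 7.2887e+5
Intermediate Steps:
a(h) = 140 (a(h) = -7*(-20) = 140)
F(T) = √(-96 + T)/8 (F(T) = √(T - 96)/8 = √(-96 + T)/8)
(730096 + P(a(-27), 289)) + F(426) = (730096 - 1224) + √(-96 + 426)/8 = 728872 + √330/8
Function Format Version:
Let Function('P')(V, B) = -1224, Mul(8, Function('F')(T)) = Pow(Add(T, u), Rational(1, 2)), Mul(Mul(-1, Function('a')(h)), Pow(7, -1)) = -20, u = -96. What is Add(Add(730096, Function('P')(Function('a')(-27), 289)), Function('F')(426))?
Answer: Add(728872, Mul(Rational(1, 8), Pow(330, Rational(1, 2)))) ≈ 7.2887e+5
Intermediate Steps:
Function('a')(h) = 140 (Function('a')(h) = Mul(-7, -20) = 140)
Function('F')(T) = Mul(Rational(1, 8), Pow(Add(-96, T), Rational(1, 2))) (Function('F')(T) = Mul(Rational(1, 8), Pow(Add(T, -96), Rational(1, 2))) = Mul(Rational(1, 8), Pow(Add(-96, T), Rational(1, 2))))
Add(Add(730096, Function('P')(Function('a')(-27), 289)), Function('F')(426)) = Add(Add(730096, -1224), Mul(Rational(1, 8), Pow(Add(-96, 426), Rational(1, 2)))) = Add(728872, Mul(Rational(1, 8), Pow(330, Rational(1, 2))))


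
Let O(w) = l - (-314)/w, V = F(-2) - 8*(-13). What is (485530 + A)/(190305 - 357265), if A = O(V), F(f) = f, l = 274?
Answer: -24776161/8514960 ≈ -2.9097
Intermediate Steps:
V = 102 (V = -2 - 8*(-13) = -2 + 104 = 102)
O(w) = 274 + 314/w (O(w) = 274 - (-314)/w = 274 + 314/w)
A = 14131/51 (A = 274 + 314/102 = 274 + 314*(1/102) = 274 + 157/51 = 14131/51 ≈ 277.08)
(485530 + A)/(190305 - 357265) = (485530 + 14131/51)/(190305 - 357265) = (24776161/51)/(-166960) = (24776161/51)*(-1/166960) = -24776161/8514960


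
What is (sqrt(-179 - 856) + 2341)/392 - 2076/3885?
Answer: 394333/72520 + 3*I*sqrt(115)/392 ≈ 5.4376 + 0.08207*I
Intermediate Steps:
(sqrt(-179 - 856) + 2341)/392 - 2076/3885 = (sqrt(-1035) + 2341)*(1/392) - 2076*1/3885 = (3*I*sqrt(115) + 2341)*(1/392) - 692/1295 = (2341 + 3*I*sqrt(115))*(1/392) - 692/1295 = (2341/392 + 3*I*sqrt(115)/392) - 692/1295 = 394333/72520 + 3*I*sqrt(115)/392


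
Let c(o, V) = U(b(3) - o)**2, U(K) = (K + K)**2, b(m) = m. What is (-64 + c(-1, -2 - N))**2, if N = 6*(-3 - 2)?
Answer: 16257024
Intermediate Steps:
N = -30 (N = 6*(-5) = -30)
U(K) = 4*K**2 (U(K) = (2*K)**2 = 4*K**2)
c(o, V) = 16*(3 - o)**4 (c(o, V) = (4*(3 - o)**2)**2 = 16*(3 - o)**4)
(-64 + c(-1, -2 - N))**2 = (-64 + 16*(-3 - 1)**4)**2 = (-64 + 16*(-4)**4)**2 = (-64 + 16*256)**2 = (-64 + 4096)**2 = 4032**2 = 16257024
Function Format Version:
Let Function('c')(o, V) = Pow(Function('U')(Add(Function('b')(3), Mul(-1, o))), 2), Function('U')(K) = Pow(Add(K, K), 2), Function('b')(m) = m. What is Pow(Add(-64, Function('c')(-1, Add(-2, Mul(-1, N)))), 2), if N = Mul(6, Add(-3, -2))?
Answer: 16257024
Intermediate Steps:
N = -30 (N = Mul(6, -5) = -30)
Function('U')(K) = Mul(4, Pow(K, 2)) (Function('U')(K) = Pow(Mul(2, K), 2) = Mul(4, Pow(K, 2)))
Function('c')(o, V) = Mul(16, Pow(Add(3, Mul(-1, o)), 4)) (Function('c')(o, V) = Pow(Mul(4, Pow(Add(3, Mul(-1, o)), 2)), 2) = Mul(16, Pow(Add(3, Mul(-1, o)), 4)))
Pow(Add(-64, Function('c')(-1, Add(-2, Mul(-1, N)))), 2) = Pow(Add(-64, Mul(16, Pow(Add(-3, -1), 4))), 2) = Pow(Add(-64, Mul(16, Pow(-4, 4))), 2) = Pow(Add(-64, Mul(16, 256)), 2) = Pow(Add(-64, 4096), 2) = Pow(4032, 2) = 16257024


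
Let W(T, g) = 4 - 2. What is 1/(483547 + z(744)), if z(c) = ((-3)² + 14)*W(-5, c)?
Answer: 1/483593 ≈ 2.0679e-6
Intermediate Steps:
W(T, g) = 2
z(c) = 46 (z(c) = ((-3)² + 14)*2 = (9 + 14)*2 = 23*2 = 46)
1/(483547 + z(744)) = 1/(483547 + 46) = 1/483593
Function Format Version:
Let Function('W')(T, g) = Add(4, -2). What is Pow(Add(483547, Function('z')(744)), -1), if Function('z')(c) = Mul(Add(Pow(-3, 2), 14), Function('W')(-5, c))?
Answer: Rational(1, 483593) ≈ 2.0679e-6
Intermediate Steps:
Function('W')(T, g) = 2
Function('z')(c) = 46 (Function('z')(c) = Mul(Add(Pow(-3, 2), 14), 2) = Mul(Add(9, 14), 2) = Mul(23, 2) = 46)
Pow(Add(483547, Function('z')(744)), -1) = Pow(Add(483547, 46), -1) = Pow(483593, -1) = Rational(1, 483593)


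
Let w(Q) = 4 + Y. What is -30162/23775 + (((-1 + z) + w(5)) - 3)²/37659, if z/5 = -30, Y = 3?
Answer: -69124087/99482525 ≈ -0.69484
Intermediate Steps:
w(Q) = 7 (w(Q) = 4 + 3 = 7)
z = -150 (z = 5*(-30) = -150)
-30162/23775 + (((-1 + z) + w(5)) - 3)²/37659 = -30162/23775 + (((-1 - 150) + 7) - 3)²/37659 = -30162*1/23775 + ((-151 + 7) - 3)²*(1/37659) = -10054/7925 + (-144 - 3)²*(1/37659) = -10054/7925 + (-147)²*(1/37659) = -10054/7925 + 21609*(1/37659) = -10054/7925 + 7203/12553 = -69124087/99482525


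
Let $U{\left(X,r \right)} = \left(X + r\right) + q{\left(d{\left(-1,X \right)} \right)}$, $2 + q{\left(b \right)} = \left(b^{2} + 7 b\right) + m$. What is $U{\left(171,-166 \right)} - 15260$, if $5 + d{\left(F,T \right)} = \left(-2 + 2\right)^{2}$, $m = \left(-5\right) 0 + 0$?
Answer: $-15267$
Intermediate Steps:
$m = 0$ ($m = 0 + 0 = 0$)
$d{\left(F,T \right)} = -5$ ($d{\left(F,T \right)} = -5 + \left(-2 + 2\right)^{2} = -5 + 0^{2} = -5 + 0 = -5$)
$q{\left(b \right)} = -2 + b^{2} + 7 b$ ($q{\left(b \right)} = -2 + \left(\left(b^{2} + 7 b\right) + 0\right) = -2 + \left(b^{2} + 7 b\right) = -2 + b^{2} + 7 b$)
$U{\left(X,r \right)} = -12 + X + r$ ($U{\left(X,r \right)} = \left(X + r\right) + \left(-2 + \left(-5\right)^{2} + 7 \left(-5\right)\right) = \left(X + r\right) - 12 = -12 + X + r$)
$U{\left(171,-166 \right)} - 15260 = \left(-12 + 171 - 166\right) - 15260 = -7 - 15260 = -15267$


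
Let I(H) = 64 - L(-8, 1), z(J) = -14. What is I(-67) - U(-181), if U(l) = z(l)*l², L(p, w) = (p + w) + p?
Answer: 458733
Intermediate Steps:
L(p, w) = w + 2*p
I(H) = 79 (I(H) = 64 - (1 + 2*(-8)) = 64 - (1 - 16) = 64 - 1*(-15) = 64 + 15 = 79)
U(l) = -14*l²
I(-67) - U(-181) = 79 - (-14)*(-181)² = 79 - (-14)*32761 = 79 - 1*(-458654) = 79 + 458654 = 458733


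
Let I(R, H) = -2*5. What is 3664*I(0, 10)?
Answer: -36640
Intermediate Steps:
I(R, H) = -10
3664*I(0, 10) = 3664*(-10) = -36640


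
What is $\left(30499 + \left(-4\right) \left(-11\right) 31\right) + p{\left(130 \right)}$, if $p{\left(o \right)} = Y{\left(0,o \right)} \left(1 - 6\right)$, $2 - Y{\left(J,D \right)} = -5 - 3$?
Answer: $31813$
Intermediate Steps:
$Y{\left(J,D \right)} = 10$ ($Y{\left(J,D \right)} = 2 - \left(-5 - 3\right) = 2 - -8 = 2 + 8 = 10$)
$p{\left(o \right)} = -50$ ($p{\left(o \right)} = 10 \left(1 - 6\right) = 10 \left(-5\right) = -50$)
$\left(30499 + \left(-4\right) \left(-11\right) 31\right) + p{\left(130 \right)} = \left(30499 + \left(-4\right) \left(-11\right) 31\right) - 50 = \left(30499 + 44 \cdot 31\right) - 50 = \left(30499 + 1364\right) - 50 = 31863 - 50 = 31813$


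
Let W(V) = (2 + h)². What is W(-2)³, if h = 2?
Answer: 4096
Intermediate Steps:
W(V) = 16 (W(V) = (2 + 2)² = 4² = 16)
W(-2)³ = 16³ = 4096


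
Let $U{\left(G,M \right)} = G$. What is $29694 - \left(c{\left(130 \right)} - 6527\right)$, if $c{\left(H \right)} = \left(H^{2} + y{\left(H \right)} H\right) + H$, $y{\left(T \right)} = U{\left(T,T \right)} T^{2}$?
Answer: $-285590809$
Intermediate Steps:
$y{\left(T \right)} = T^{3}$ ($y{\left(T \right)} = T T^{2} = T^{3}$)
$c{\left(H \right)} = H + H^{2} + H^{4}$ ($c{\left(H \right)} = \left(H^{2} + H^{3} H\right) + H = \left(H^{2} + H^{4}\right) + H = H + H^{2} + H^{4}$)
$29694 - \left(c{\left(130 \right)} - 6527\right) = 29694 - \left(130 \left(1 + 130 + 130^{3}\right) - 6527\right) = 29694 - \left(130 \left(1 + 130 + 2197000\right) - 6527\right) = 29694 - \left(130 \cdot 2197131 - 6527\right) = 29694 - \left(285627030 - 6527\right) = 29694 - 285620503 = -285590809$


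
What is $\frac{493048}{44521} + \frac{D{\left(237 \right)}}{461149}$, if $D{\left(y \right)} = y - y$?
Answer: $\frac{493048}{44521} \approx 11.075$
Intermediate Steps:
$D{\left(y \right)} = 0$
$\frac{493048}{44521} + \frac{D{\left(237 \right)}}{461149} = \frac{493048}{44521} + \frac{0}{461149} = 493048 \cdot \frac{1}{44521} + 0 \cdot \frac{1}{461149} = \frac{493048}{44521} + 0 = \frac{493048}{44521}$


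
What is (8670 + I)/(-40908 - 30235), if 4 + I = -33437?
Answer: 24771/71143 ≈ 0.34819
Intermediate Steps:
I = -33441 (I = -4 - 33437 = -33441)
(8670 + I)/(-40908 - 30235) = (8670 - 33441)/(-40908 - 30235) = -24771/(-71143) = -24771*(-1/71143) = 24771/71143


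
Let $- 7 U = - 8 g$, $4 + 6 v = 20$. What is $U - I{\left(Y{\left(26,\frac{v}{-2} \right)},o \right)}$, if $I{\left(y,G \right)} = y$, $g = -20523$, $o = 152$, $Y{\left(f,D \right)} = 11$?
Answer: $- \frac{164261}{7} \approx -23466.0$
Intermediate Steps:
$v = \frac{8}{3}$ ($v = - \frac{2}{3} + \frac{1}{6} \cdot 20 = - \frac{2}{3} + \frac{10}{3} = \frac{8}{3} \approx 2.6667$)
$U = - \frac{164184}{7}$ ($U = - \frac{\left(-8\right) \left(-20523\right)}{7} = \left(- \frac{1}{7}\right) 164184 = - \frac{164184}{7} \approx -23455.0$)
$U - I{\left(Y{\left(26,\frac{v}{-2} \right)},o \right)} = - \frac{164184}{7} - 11 = - \frac{164261}{7}$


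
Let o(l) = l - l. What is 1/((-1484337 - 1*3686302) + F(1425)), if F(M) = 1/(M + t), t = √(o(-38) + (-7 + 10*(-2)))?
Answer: 3*(-√3 + 475*I)/(-7368160574*I + 15511917*√3) ≈ -1.934e-7 - 2.1684e-19*I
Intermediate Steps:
o(l) = 0
t = 3*I*√3 (t = √(0 + (-7 + 10*(-2))) = √(0 + (-7 - 20)) = √(0 - 27) = √(-27) = 3*I*√3 ≈ 5.1962*I)
F(M) = 1/(M + 3*I*√3)
1/((-1484337 - 1*3686302) + F(1425)) = 1/((-1484337 - 1*3686302) + 1/(1425 + 3*I*√3)) = 1/((-1484337 - 3686302) + 1/(1425 + 3*I*√3)) = 1/(-5170639 + 1/(1425 + 3*I*√3))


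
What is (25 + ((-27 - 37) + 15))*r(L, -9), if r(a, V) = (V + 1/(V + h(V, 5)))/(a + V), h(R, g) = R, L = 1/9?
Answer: -489/20 ≈ -24.450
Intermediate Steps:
L = 1/9 ≈ 0.11111
r(a, V) = (V + 1/(2*V))/(V + a) (r(a, V) = (V + 1/(V + V))/(a + V) = (V + 1/(2*V))/(V + a))
(25 + ((-27 - 37) + 15))*r(L, -9) = (25 + ((-27 - 37) + 15))*((1/2 + (-9)**2)/((-9)*(-9 + 1/9))) = (25 + (-64 + 15))*(-(1/2 + 81)/(9*(-80/9))) = (25 - 49)*(-1/9*(-9/80)*163/2) = -24*163/160 = -489/20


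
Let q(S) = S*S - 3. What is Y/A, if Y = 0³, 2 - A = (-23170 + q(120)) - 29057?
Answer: 0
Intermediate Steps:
q(S) = -3 + S² (q(S) = S² - 3 = -3 + S²)
A = 37832 (A = 2 - ((-23170 + (-3 + 120²)) - 29057) = 2 - ((-23170 + (-3 + 14400)) - 29057) = 2 - ((-23170 + 14397) - 29057) = 2 - (-8773 - 29057) = 2 - 1*(-37830) = 2 + 37830 = 37832)
Y = 0
Y/A = 0/37832 = 0*(1/37832) = 0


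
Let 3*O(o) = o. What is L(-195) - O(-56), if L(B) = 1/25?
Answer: 1403/75 ≈ 18.707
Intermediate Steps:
O(o) = o/3
L(B) = 1/25
L(-195) - O(-56) = 1/25 - (-56)/3 = 1/25 - 1*(-56/3) = 1/25 + 56/3 = 1403/75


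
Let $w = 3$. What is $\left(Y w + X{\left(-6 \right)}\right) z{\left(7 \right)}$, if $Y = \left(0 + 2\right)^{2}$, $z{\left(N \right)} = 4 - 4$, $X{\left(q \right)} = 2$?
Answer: $0$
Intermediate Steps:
$z{\left(N \right)} = 0$
$Y = 4$ ($Y = 2^{2} = 4$)
$\left(Y w + X{\left(-6 \right)}\right) z{\left(7 \right)} = \left(4 \cdot 3 + 2\right) 0 = \left(12 + 2\right) 0 = 14 \cdot 0 = 0$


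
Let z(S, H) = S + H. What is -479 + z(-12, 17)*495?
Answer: 1996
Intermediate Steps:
z(S, H) = H + S
-479 + z(-12, 17)*495 = -479 + (17 - 12)*495 = -479 + 5*495 = -479 + 2475 = 1996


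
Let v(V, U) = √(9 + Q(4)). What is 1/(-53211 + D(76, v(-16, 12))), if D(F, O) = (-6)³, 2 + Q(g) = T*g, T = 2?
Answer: -1/53427 ≈ -1.8717e-5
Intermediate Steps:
Q(g) = -2 + 2*g
v(V, U) = √15 (v(V, U) = √(9 + (-2 + 2*4)) = √(9 + (-2 + 8)) = √(9 + 6) = √15)
D(F, O) = -216
1/(-53211 + D(76, v(-16, 12))) = 1/(-53211 - 216) = 1/(-53427) = -1/53427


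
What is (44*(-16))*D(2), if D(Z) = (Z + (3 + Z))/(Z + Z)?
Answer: -1232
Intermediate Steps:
D(Z) = (3 + 2*Z)/(2*Z) (D(Z) = (3 + 2*Z)/((2*Z)) = (3 + 2*Z)*(1/(2*Z)) = (3 + 2*Z)/(2*Z))
(44*(-16))*D(2) = (44*(-16))*((3/2 + 2)/2) = -352*7/2 = -704*7/4 = -1232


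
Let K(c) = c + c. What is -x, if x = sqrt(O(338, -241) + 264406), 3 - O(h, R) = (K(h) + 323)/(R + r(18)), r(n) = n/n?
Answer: -sqrt(105765265)/20 ≈ -514.21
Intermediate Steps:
r(n) = 1
K(c) = 2*c
O(h, R) = 3 - (323 + 2*h)/(1 + R) (O(h, R) = 3 - (2*h + 323)/(R + 1) = 3 - (323 + 2*h)/(1 + R))
x = sqrt(105765265)/20 (x = sqrt((-320 - 2*338 + 3*(-241))/(1 - 241) + 264406) = sqrt((-320 - 676 - 723)/(-240) + 264406) = sqrt(-1/240*(-1719) + 264406) = sqrt(573/80 + 264406) = sqrt(21153053/80) = sqrt(105765265)/20 ≈ 514.21)
-x = -sqrt(105765265)/20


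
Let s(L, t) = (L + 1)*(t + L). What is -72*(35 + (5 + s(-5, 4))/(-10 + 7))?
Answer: -2304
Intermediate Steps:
s(L, t) = (1 + L)*(L + t)
-72*(35 + (5 + s(-5, 4))/(-10 + 7)) = -72*(35 + (5 + (-5 + 4 + (-5)² - 5*4))/(-10 + 7)) = -72*(35 + (5 + (-5 + 4 + 25 - 20))/(-3)) = -72*(35 + (5 + 4)*(-⅓)) = -72*(35 + 9*(-⅓)) = -72*(35 - 3) = -72*32 = -2304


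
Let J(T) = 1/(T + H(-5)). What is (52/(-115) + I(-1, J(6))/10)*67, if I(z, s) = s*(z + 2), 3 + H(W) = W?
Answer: -15477/460 ≈ -33.646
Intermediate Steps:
H(W) = -3 + W
J(T) = 1/(-8 + T) (J(T) = 1/(T + (-3 - 5)) = 1/(T - 8) = 1/(-8 + T))
I(z, s) = s*(2 + z)
(52/(-115) + I(-1, J(6))/10)*67 = (52/(-115) + ((2 - 1)/(-8 + 6))/10)*67 = (52*(-1/115) + (1/(-2))*(⅒))*67 = (-52/115 - ½*1*(⅒))*67 = (-52/115 - ½*⅒)*67 = (-52/115 - 1/20)*67 = -231/460*67 = -15477/460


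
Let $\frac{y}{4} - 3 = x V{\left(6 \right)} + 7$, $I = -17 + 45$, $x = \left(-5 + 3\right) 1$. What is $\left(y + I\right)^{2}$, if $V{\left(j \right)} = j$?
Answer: $400$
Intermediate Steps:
$x = -2$ ($x = \left(-2\right) 1 = -2$)
$I = 28$
$y = -8$ ($y = 12 + 4 \left(\left(-2\right) 6 + 7\right) = 12 + 4 \left(-12 + 7\right) = 12 + 4 \left(-5\right) = 12 - 20 = -8$)
$\left(y + I\right)^{2} = \left(-8 + 28\right)^{2} = 20^{2} = 400$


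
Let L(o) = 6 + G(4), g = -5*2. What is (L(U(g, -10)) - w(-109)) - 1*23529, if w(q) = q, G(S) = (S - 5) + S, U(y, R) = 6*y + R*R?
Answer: -23411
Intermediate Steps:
g = -10
U(y, R) = R² + 6*y (U(y, R) = 6*y + R² = R² + 6*y)
G(S) = -5 + 2*S (G(S) = (-5 + S) + S = -5 + 2*S)
L(o) = 9 (L(o) = 6 + (-5 + 2*4) = 6 + (-5 + 8) = 6 + 3 = 9)
(L(U(g, -10)) - w(-109)) - 1*23529 = (9 - 1*(-109)) - 1*23529 = (9 + 109) - 23529 = 118 - 23529 = -23411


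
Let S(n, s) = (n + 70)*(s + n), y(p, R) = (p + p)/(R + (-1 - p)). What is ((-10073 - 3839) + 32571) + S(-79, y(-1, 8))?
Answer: 77489/4 ≈ 19372.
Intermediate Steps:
y(p, R) = 2*p/(-1 + R - p) (y(p, R) = (2*p)/(-1 + R - p) = 2*p/(-1 + R - p))
S(n, s) = (70 + n)*(n + s)
((-10073 - 3839) + 32571) + S(-79, y(-1, 8)) = ((-10073 - 3839) + 32571) + ((-79)² + 70*(-79) + 70*(-2*(-1)/(1 - 1 - 1*8)) - (-158)*(-1)/(1 - 1 - 1*8)) = (-13912 + 32571) + (6241 - 5530 + 70*(-2*(-1)/(1 - 1 - 8)) - (-158)*(-1)/(1 - 1 - 8)) = 18659 + (6241 - 5530 + 70*(-2*(-1)/(-8)) - (-158)*(-1)/(-8)) = 18659 + (6241 - 5530 + 70*(-2*(-1)*(-⅛)) - (-158)*(-1)*(-1)/8) = 18659 + (6241 - 5530 + 70*(-¼) - 79*(-¼)) = 18659 + (6241 - 5530 - 35/2 + 79/4) = 18659 + 2853/4 = 77489/4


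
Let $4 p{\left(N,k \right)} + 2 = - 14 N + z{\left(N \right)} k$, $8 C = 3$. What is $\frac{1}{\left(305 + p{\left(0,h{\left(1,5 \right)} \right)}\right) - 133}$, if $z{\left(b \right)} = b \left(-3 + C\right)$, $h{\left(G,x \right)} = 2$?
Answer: $\frac{2}{343} \approx 0.0058309$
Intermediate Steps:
$C = \frac{3}{8}$ ($C = \frac{1}{8} \cdot 3 = \frac{3}{8} \approx 0.375$)
$z{\left(b \right)} = - \frac{21 b}{8}$ ($z{\left(b \right)} = b \left(-3 + \frac{3}{8}\right) = b \left(- \frac{21}{8}\right) = - \frac{21 b}{8}$)
$p{\left(N,k \right)} = - \frac{1}{2} - \frac{7 N}{2} - \frac{21 N k}{32}$ ($p{\left(N,k \right)} = - \frac{1}{2} + \frac{- 14 N + - \frac{21 N}{8} k}{4} = - \frac{1}{2} + \frac{- 14 N - \frac{21 N k}{8}}{4} = - \frac{1}{2} - \left(\frac{7 N}{2} + \frac{21 N k}{32}\right) = - \frac{1}{2} - \frac{7 N}{2} - \frac{21 N k}{32}$)
$\frac{1}{\left(305 + p{\left(0,h{\left(1,5 \right)} \right)}\right) - 133} = \frac{1}{\left(305 - \left(\frac{1}{2} + 0 \cdot 2\right)\right) - 133} = \frac{1}{\left(305 + \left(- \frac{1}{2} + 0 + 0\right)\right) - 133} = \frac{1}{\left(305 - \frac{1}{2}\right) - 133} = \frac{1}{\frac{609}{2} - 133} = \frac{1}{\frac{343}{2}} = \frac{2}{343}$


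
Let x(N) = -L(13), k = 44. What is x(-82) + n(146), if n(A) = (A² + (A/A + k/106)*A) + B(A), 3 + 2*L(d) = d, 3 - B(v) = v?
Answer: 1132854/53 ≈ 21375.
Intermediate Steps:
B(v) = 3 - v
L(d) = -3/2 + d/2
n(A) = 3 + A² + 22*A/53 (n(A) = (A² + (A/A + 44/106)*A) + (3 - A) = (A² + (1 + 44*(1/106))*A) + (3 - A) = (A² + (1 + 22/53)*A) + (3 - A) = (A² + 75*A/53) + (3 - A) = 3 + A² + 22*A/53)
x(N) = -5 (x(N) = -(-3/2 + (½)*13) = -(-3/2 + 13/2) = -1*5 = -5)
x(-82) + n(146) = -5 + (3 + 146² + (22/53)*146) = -5 + (3 + 21316 + 3212/53) = -5 + 1133119/53 = 1132854/53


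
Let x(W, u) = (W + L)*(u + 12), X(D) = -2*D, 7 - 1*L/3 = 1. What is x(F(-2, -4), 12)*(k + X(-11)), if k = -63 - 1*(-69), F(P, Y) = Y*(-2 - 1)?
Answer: 20160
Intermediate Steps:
L = 18 (L = 21 - 3*1 = 21 - 3 = 18)
F(P, Y) = -3*Y (F(P, Y) = Y*(-3) = -3*Y)
k = 6 (k = -63 + 69 = 6)
x(W, u) = (12 + u)*(18 + W) (x(W, u) = (W + 18)*(u + 12) = (18 + W)*(12 + u) = (12 + u)*(18 + W))
x(F(-2, -4), 12)*(k + X(-11)) = (216 + 12*(-3*(-4)) + 18*12 - 3*(-4)*12)*(6 - 2*(-11)) = (216 + 12*12 + 216 + 12*12)*(6 + 22) = (216 + 144 + 216 + 144)*28 = 720*28 = 20160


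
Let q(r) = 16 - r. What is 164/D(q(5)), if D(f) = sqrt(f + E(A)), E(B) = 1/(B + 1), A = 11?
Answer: 328*sqrt(399)/133 ≈ 49.262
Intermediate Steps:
E(B) = 1/(1 + B)
D(f) = sqrt(1/12 + f) (D(f) = sqrt(f + 1/(1 + 11)) = sqrt(f + 1/12) = sqrt(1/12 + f))
164/D(q(5)) = 164/((sqrt(3 + 36*(16 - 1*5))/6)) = 164/((sqrt(3 + 36*(16 - 5))/6)) = 164/((sqrt(3 + 36*11)/6)) = 164/((sqrt(3 + 396)/6)) = 164/((sqrt(399)/6)) = 164*(2*sqrt(399)/133) = 328*sqrt(399)/133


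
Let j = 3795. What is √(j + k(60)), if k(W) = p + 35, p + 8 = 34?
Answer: 4*√241 ≈ 62.097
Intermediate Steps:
p = 26 (p = -8 + 34 = 26)
k(W) = 61 (k(W) = 26 + 35 = 61)
√(j + k(60)) = √(3795 + 61) = √3856 = 4*√241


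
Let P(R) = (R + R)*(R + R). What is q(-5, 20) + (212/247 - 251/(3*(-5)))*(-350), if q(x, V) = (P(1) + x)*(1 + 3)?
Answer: -4565354/741 ≈ -6161.1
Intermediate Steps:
P(R) = 4*R² (P(R) = (2*R)*(2*R) = 4*R²)
q(x, V) = 16 + 4*x (q(x, V) = (4*1² + x)*(1 + 3) = (4*1 + x)*4 = (4 + x)*4 = 16 + 4*x)
q(-5, 20) + (212/247 - 251/(3*(-5)))*(-350) = (16 + 4*(-5)) + (212/247 - 251/(3*(-5)))*(-350) = (16 - 20) + (212*(1/247) - 251/(-15))*(-350) = -4 + (212/247 - 251*(-1/15))*(-350) = -4 + (212/247 + 251/15)*(-350) = -4 + (65177/3705)*(-350) = -4 - 4562390/741 = -4565354/741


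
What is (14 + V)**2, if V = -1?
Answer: 169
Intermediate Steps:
(14 + V)**2 = (14 - 1)**2 = 13**2 = 169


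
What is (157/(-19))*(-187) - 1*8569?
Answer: -133452/19 ≈ -7023.8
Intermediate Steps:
(157/(-19))*(-187) - 1*8569 = (157*(-1/19))*(-187) - 8569 = -157/19*(-187) - 8569 = 29359/19 - 8569 = -133452/19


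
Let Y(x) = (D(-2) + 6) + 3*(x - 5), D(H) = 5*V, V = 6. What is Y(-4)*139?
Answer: 1251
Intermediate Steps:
D(H) = 30 (D(H) = 5*6 = 30)
Y(x) = 21 + 3*x (Y(x) = (30 + 6) + 3*(x - 5) = 36 + 3*(-5 + x) = 36 + (-15 + 3*x) = 21 + 3*x)
Y(-4)*139 = (21 + 3*(-4))*139 = (21 - 12)*139 = 9*139 = 1251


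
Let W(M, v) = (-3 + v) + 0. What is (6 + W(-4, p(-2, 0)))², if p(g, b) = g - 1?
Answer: 0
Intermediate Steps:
p(g, b) = -1 + g
W(M, v) = -3 + v
(6 + W(-4, p(-2, 0)))² = (6 + (-3 + (-1 - 2)))² = (6 + (-3 - 3))² = (6 - 6)² = 0² = 0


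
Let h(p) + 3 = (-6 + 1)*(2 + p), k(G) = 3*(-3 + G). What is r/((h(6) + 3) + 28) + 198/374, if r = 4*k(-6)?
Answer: 162/17 ≈ 9.5294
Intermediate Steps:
k(G) = -9 + 3*G
h(p) = -13 - 5*p (h(p) = -3 + (-6 + 1)*(2 + p) = -3 - 5*(2 + p) = -3 + (-10 - 5*p) = -13 - 5*p)
r = -108 (r = 4*(-9 + 3*(-6)) = 4*(-9 - 18) = 4*(-27) = -108)
r/((h(6) + 3) + 28) + 198/374 = -108/(((-13 - 5*6) + 3) + 28) + 198/374 = -108/(((-13 - 30) + 3) + 28) + 198*(1/374) = -108/((-43 + 3) + 28) + 9/17 = -108/(-40 + 28) + 9/17 = -108/(-12) + 9/17 = -108*(-1/12) + 9/17 = 9 + 9/17 = 162/17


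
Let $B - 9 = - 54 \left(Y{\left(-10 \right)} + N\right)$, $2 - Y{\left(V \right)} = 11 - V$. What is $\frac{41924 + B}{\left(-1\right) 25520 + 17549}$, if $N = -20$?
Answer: $- \frac{44039}{7971} \approx -5.5249$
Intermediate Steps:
$Y{\left(V \right)} = -9 + V$ ($Y{\left(V \right)} = 2 - \left(11 - V\right) = 2 + \left(-11 + V\right) = -9 + V$)
$B = 2115$ ($B = 9 - 54 \left(\left(-9 - 10\right) - 20\right) = 9 - 54 \left(-19 - 20\right) = 9 - -2106 = 9 + 2106 = 2115$)
$\frac{41924 + B}{\left(-1\right) 25520 + 17549} = \frac{41924 + 2115}{\left(-1\right) 25520 + 17549} = \frac{44039}{-25520 + 17549} = \frac{44039}{-7971} = 44039 \left(- \frac{1}{7971}\right) = - \frac{44039}{7971}$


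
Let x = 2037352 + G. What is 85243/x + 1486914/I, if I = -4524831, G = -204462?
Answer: -779879877509/2764505830530 ≈ -0.28210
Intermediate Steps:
x = 1832890 (x = 2037352 - 204462 = 1832890)
85243/x + 1486914/I = 85243/1832890 + 1486914/(-4524831) = 85243*(1/1832890) + 1486914*(-1/4524831) = 85243/1832890 - 495638/1508277 = -779879877509/2764505830530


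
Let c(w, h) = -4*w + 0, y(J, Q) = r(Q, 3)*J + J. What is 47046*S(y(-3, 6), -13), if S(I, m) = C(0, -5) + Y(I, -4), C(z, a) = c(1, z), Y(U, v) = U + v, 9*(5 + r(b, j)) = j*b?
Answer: -94092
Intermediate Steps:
r(b, j) = -5 + b*j/9 (r(b, j) = -5 + (j*b)/9 = -5 + (b*j)/9 = -5 + b*j/9)
y(J, Q) = J + J*(-5 + Q/3) (y(J, Q) = (-5 + (⅑)*Q*3)*J + J = (-5 + Q/3)*J + J = J*(-5 + Q/3) + J = J + J*(-5 + Q/3))
c(w, h) = -4*w
C(z, a) = -4 (C(z, a) = -4*1 = -4)
S(I, m) = -8 + I (S(I, m) = -4 + (I - 4) = -4 + (-4 + I) = -8 + I)
47046*S(y(-3, 6), -13) = 47046*(-8 + (⅓)*(-3)*(-12 + 6)) = 47046*(-8 + (⅓)*(-3)*(-6)) = 47046*(-8 + 6) = 47046*(-2) = -94092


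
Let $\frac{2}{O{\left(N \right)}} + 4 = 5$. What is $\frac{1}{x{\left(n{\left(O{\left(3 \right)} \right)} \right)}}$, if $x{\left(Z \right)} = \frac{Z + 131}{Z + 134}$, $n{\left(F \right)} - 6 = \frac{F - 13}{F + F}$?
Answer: $\frac{183}{179} \approx 1.0223$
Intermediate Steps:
$O{\left(N \right)} = 2$ ($O{\left(N \right)} = \frac{2}{-4 + 5} = \frac{2}{1} = 2 \cdot 1 = 2$)
$n{\left(F \right)} = 6 + \frac{-13 + F}{2 F}$ ($n{\left(F \right)} = 6 + \frac{F - 13}{F + F} = 6 + \frac{-13 + F}{2 F}$)
$x{\left(Z \right)} = \frac{131 + Z}{134 + Z}$
$\frac{1}{x{\left(n{\left(O{\left(3 \right)} \right)} \right)}} = \frac{1}{\frac{1}{134 + \frac{13 \left(-1 + 2\right)}{2 \cdot 2}} \left(131 + \frac{13 \left(-1 + 2\right)}{2 \cdot 2}\right)} = \frac{1}{\frac{1}{134 + \frac{13}{2} \cdot \frac{1}{2} \cdot 1} \left(131 + \frac{13}{2} \cdot \frac{1}{2} \cdot 1\right)} = \frac{1}{\frac{1}{134 + \frac{13}{4}} \left(131 + \frac{13}{4}\right)} = \frac{1}{\frac{1}{\frac{549}{4}} \cdot \frac{537}{4}} = \frac{1}{\frac{4}{549} \cdot \frac{537}{4}} = \frac{1}{\frac{179}{183}} = \frac{183}{179}$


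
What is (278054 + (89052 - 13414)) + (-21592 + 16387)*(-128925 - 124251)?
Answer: 1318134772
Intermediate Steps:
(278054 + (89052 - 13414)) + (-21592 + 16387)*(-128925 - 124251) = (278054 + 75638) - 5205*(-253176) = 353692 + 1317781080 = 1318134772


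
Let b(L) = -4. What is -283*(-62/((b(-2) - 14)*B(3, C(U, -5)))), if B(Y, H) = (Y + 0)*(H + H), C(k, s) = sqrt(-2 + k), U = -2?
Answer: 8773*I/108 ≈ 81.231*I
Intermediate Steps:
B(Y, H) = 2*H*Y (B(Y, H) = Y*(2*H) = 2*H*Y)
-283*(-62/((b(-2) - 14)*B(3, C(U, -5)))) = -283*(-31/(3*(-4 - 14)*sqrt(-2 - 2))) = -283*(-31*I/108) = -(-8773)*I/108 = 8773*I/108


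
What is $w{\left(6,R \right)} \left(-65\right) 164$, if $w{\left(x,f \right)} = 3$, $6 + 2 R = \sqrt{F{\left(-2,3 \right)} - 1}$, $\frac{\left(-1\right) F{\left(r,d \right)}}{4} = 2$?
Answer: $-31980$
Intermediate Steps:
$F{\left(r,d \right)} = -8$ ($F{\left(r,d \right)} = \left(-4\right) 2 = -8$)
$R = -3 + \frac{3 i}{2}$ ($R = -3 + \frac{\sqrt{-8 - 1}}{2} = -3 + \frac{\sqrt{-9}}{2} = -3 + \frac{3 i}{2} \approx -3.0 + 1.5 i$)
$w{\left(6,R \right)} \left(-65\right) 164 = 3 \left(-65\right) 164 = \left(-195\right) 164 = -31980$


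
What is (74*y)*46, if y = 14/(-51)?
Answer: -47656/51 ≈ -934.43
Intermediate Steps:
y = -14/51 (y = 14*(-1/51) = -14/51 ≈ -0.27451)
(74*y)*46 = (74*(-14/51))*46 = -1036/51*46 = -47656/51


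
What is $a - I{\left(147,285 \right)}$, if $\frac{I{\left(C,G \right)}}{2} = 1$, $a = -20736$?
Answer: $-20738$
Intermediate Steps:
$I{\left(C,G \right)} = 2$ ($I{\left(C,G \right)} = 2 \cdot 1 = 2$)
$a - I{\left(147,285 \right)} = -20736 - 2 = -20738$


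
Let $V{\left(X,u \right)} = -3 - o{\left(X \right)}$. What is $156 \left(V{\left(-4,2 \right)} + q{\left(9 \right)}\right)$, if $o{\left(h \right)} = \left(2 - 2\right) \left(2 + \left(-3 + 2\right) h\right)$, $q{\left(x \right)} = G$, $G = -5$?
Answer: $-1248$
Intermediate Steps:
$q{\left(x \right)} = -5$
$o{\left(h \right)} = 0$ ($o{\left(h \right)} = 0 \left(2 - h\right) = 0$)
$V{\left(X,u \right)} = -3$ ($V{\left(X,u \right)} = -3 - 0 = -3 + 0 = -3$)
$156 \left(V{\left(-4,2 \right)} + q{\left(9 \right)}\right) = 156 \left(-3 - 5\right) = 156 \left(-8\right) = -1248$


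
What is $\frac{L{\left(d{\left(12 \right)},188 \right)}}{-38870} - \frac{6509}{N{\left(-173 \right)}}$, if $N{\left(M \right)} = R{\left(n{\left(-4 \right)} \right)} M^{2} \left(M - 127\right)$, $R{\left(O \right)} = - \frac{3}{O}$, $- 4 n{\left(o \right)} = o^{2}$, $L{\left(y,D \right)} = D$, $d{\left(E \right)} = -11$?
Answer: $- \frac{101299187}{26175155175} \approx -0.0038701$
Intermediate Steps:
$n{\left(o \right)} = - \frac{o^{2}}{4}$
$N{\left(M \right)} = \frac{3 M^{2} \left(-127 + M\right)}{4}$ ($N{\left(M \right)} = - \frac{3}{\left(- \frac{1}{4}\right) \left(-4\right)^{2}} M^{2} \left(M - 127\right) = - \frac{3}{\left(- \frac{1}{4}\right) 16} M^{2} \left(-127 + M\right) = - \frac{3}{-4} M^{2} \left(-127 + M\right) = \left(-3\right) \left(- \frac{1}{4}\right) M^{2} \left(-127 + M\right) = \frac{3 M^{2}}{4} \left(-127 + M\right) = \frac{3 M^{2} \left(-127 + M\right)}{4}$)
$\frac{L{\left(d{\left(12 \right)},188 \right)}}{-38870} - \frac{6509}{N{\left(-173 \right)}} = \frac{188}{-38870} - \frac{6509}{\frac{3}{4} \left(-173\right)^{2} \left(-127 - 173\right)} = 188 \left(- \frac{1}{38870}\right) - \frac{6509}{\frac{3}{4} \cdot 29929 \left(-300\right)} = - \frac{94}{19435} - \frac{6509}{-6734025} = - \frac{94}{19435} - - \frac{6509}{6734025} = - \frac{94}{19435} + \frac{6509}{6734025} = - \frac{101299187}{26175155175}$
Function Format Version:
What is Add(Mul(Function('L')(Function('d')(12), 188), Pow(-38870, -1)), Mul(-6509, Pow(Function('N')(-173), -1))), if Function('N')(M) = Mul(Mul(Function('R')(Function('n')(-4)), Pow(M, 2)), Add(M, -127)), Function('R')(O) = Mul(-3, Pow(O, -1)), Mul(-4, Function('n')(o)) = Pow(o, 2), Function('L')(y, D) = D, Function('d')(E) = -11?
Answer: Rational(-101299187, 26175155175) ≈ -0.0038701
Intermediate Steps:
Function('n')(o) = Mul(Rational(-1, 4), Pow(o, 2))
Function('N')(M) = Mul(Rational(3, 4), Pow(M, 2), Add(-127, M)) (Function('N')(M) = Mul(Mul(Mul(-3, Pow(Mul(Rational(-1, 4), Pow(-4, 2)), -1)), Pow(M, 2)), Add(M, -127)) = Mul(Mul(Mul(-3, Pow(Mul(Rational(-1, 4), 16), -1)), Pow(M, 2)), Add(-127, M)) = Mul(Mul(Mul(-3, Pow(-4, -1)), Pow(M, 2)), Add(-127, M)) = Mul(Mul(Mul(-3, Rational(-1, 4)), Pow(M, 2)), Add(-127, M)) = Mul(Mul(Rational(3, 4), Pow(M, 2)), Add(-127, M)) = Mul(Rational(3, 4), Pow(M, 2), Add(-127, M)))
Add(Mul(Function('L')(Function('d')(12), 188), Pow(-38870, -1)), Mul(-6509, Pow(Function('N')(-173), -1))) = Add(Mul(188, Pow(-38870, -1)), Mul(-6509, Pow(Mul(Rational(3, 4), Pow(-173, 2), Add(-127, -173)), -1))) = Add(Mul(188, Rational(-1, 38870)), Mul(-6509, Pow(Mul(Rational(3, 4), 29929, -300), -1))) = Add(Rational(-94, 19435), Mul(-6509, Pow(-6734025, -1))) = Add(Rational(-94, 19435), Mul(-6509, Rational(-1, 6734025))) = Add(Rational(-94, 19435), Rational(6509, 6734025)) = Rational(-101299187, 26175155175)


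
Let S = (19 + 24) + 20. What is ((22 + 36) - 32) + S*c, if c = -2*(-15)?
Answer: 1916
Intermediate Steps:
c = 30
S = 63 (S = 43 + 20 = 63)
((22 + 36) - 32) + S*c = ((22 + 36) - 32) + 63*30 = (58 - 32) + 1890 = 26 + 1890 = 1916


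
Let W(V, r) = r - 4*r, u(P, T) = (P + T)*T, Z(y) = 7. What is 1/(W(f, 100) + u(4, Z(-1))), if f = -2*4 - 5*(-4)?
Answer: -1/223 ≈ -0.0044843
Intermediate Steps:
u(P, T) = T*(P + T)
f = 12 (f = -8 + 20 = 12)
W(V, r) = -3*r
1/(W(f, 100) + u(4, Z(-1))) = 1/(-3*100 + 7*(4 + 7)) = 1/(-300 + 7*11) = 1/(-300 + 77) = 1/(-223) = -1/223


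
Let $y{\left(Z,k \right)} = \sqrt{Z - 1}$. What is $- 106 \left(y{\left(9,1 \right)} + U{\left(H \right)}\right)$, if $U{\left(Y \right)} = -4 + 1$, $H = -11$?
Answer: $318 - 212 \sqrt{2} \approx 18.187$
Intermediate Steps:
$U{\left(Y \right)} = -3$
$y{\left(Z,k \right)} = \sqrt{-1 + Z}$
$- 106 \left(y{\left(9,1 \right)} + U{\left(H \right)}\right) = - 106 \left(\sqrt{-1 + 9} - 3\right) = - 106 \left(\sqrt{8} - 3\right) = - 106 \left(2 \sqrt{2} - 3\right) = - 106 \left(-3 + 2 \sqrt{2}\right) = 318 - 212 \sqrt{2}$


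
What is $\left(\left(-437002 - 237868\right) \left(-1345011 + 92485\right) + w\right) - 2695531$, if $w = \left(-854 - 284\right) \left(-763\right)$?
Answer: $845290394383$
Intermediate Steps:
$w = 868294$ ($w = \left(-1138\right) \left(-763\right) = 868294$)
$\left(\left(-437002 - 237868\right) \left(-1345011 + 92485\right) + w\right) - 2695531 = \left(\left(-437002 - 237868\right) \left(-1345011 + 92485\right) + 868294\right) - 2695531 = \left(\left(-437002 - 237868\right) \left(-1252526\right) + 868294\right) - 2695531 = \left(\left(-674870\right) \left(-1252526\right) + 868294\right) - 2695531 = \left(845292221620 + 868294\right) - 2695531 = 845293089914 - 2695531 = 845290394383$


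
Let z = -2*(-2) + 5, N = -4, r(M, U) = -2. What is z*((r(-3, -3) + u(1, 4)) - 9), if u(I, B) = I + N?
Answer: -126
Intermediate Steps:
u(I, B) = -4 + I (u(I, B) = I - 4 = -4 + I)
z = 9 (z = 4 + 5 = 9)
z*((r(-3, -3) + u(1, 4)) - 9) = 9*((-2 + (-4 + 1)) - 9) = 9*((-2 - 3) - 9) = 9*(-5 - 9) = 9*(-14) = -126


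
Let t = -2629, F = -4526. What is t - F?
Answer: 1897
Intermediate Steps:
t - F = -2629 - 1*(-4526) = -2629 + 4526 = 1897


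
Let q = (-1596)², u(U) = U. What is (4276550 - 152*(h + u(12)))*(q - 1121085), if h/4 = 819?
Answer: 5386174481394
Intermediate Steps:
h = 3276 (h = 4*819 = 3276)
q = 2547216
(4276550 - 152*(h + u(12)))*(q - 1121085) = (4276550 - 152*(3276 + 12))*(2547216 - 1121085) = (4276550 - 152*3288)*1426131 = (4276550 - 499776)*1426131 = 3776774*1426131 = 5386174481394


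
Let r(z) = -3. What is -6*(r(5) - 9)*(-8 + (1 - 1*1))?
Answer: -576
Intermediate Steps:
-6*(r(5) - 9)*(-8 + (1 - 1*1)) = -6*(-3 - 9)*(-8 + (1 - 1*1)) = -(-72)*(-8 + (1 - 1)) = -(-72)*(-8 + 0) = -(-72)*(-8) = -6*96 = -576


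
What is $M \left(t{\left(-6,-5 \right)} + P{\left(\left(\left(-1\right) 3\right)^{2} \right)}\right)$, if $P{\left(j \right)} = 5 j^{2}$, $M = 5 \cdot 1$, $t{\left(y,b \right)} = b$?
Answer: $2000$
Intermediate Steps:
$M = 5$
$M \left(t{\left(-6,-5 \right)} + P{\left(\left(\left(-1\right) 3\right)^{2} \right)}\right) = 5 \left(-5 + 5 \left(\left(\left(-1\right) 3\right)^{2}\right)^{2}\right) = 5 \left(-5 + 5 \left(\left(-3\right)^{2}\right)^{2}\right) = 5 \left(-5 + 5 \cdot 9^{2}\right) = 5 \left(-5 + 5 \cdot 81\right) = 5 \left(-5 + 405\right) = 5 \cdot 400 = 2000$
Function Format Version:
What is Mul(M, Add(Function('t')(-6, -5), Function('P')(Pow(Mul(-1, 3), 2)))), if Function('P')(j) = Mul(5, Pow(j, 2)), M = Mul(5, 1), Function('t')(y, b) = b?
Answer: 2000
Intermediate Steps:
M = 5
Mul(M, Add(Function('t')(-6, -5), Function('P')(Pow(Mul(-1, 3), 2)))) = Mul(5, Add(-5, Mul(5, Pow(Pow(Mul(-1, 3), 2), 2)))) = Mul(5, Add(-5, Mul(5, Pow(Pow(-3, 2), 2)))) = Mul(5, Add(-5, Mul(5, Pow(9, 2)))) = Mul(5, Add(-5, Mul(5, 81))) = Mul(5, Add(-5, 405)) = Mul(5, 400) = 2000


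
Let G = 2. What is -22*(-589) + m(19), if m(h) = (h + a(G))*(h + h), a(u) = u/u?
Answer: 13718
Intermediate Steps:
a(u) = 1
m(h) = 2*h*(1 + h) (m(h) = (h + 1)*(h + h) = (1 + h)*(2*h) = 2*h*(1 + h))
-22*(-589) + m(19) = -22*(-589) + 2*19*(1 + 19) = 12958 + 2*19*20 = 12958 + 760 = 13718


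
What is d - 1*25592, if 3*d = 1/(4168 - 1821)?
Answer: -180193271/7041 ≈ -25592.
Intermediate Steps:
d = 1/7041 (d = 1/(3*(4168 - 1821)) = (1/3)/2347 = (1/3)*(1/2347) = 1/7041 ≈ 0.00014203)
d - 1*25592 = 1/7041 - 1*25592 = 1/7041 - 25592 = -180193271/7041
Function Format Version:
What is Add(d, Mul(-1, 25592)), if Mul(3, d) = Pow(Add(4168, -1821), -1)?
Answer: Rational(-180193271, 7041) ≈ -25592.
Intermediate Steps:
d = Rational(1, 7041) (d = Mul(Rational(1, 3), Pow(Add(4168, -1821), -1)) = Mul(Rational(1, 3), Pow(2347, -1)) = Mul(Rational(1, 3), Rational(1, 2347)) = Rational(1, 7041) ≈ 0.00014203)
Add(d, Mul(-1, 25592)) = Add(Rational(1, 7041), Mul(-1, 25592)) = Add(Rational(1, 7041), -25592) = Rational(-180193271, 7041)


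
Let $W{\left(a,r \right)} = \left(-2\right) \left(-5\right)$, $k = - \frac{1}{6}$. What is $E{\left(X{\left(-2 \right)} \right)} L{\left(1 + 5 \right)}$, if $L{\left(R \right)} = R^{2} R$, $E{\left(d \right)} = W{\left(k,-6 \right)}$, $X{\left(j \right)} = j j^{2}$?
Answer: $2160$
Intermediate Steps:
$k = - \frac{1}{6}$ ($k = \left(-1\right) \frac{1}{6} = - \frac{1}{6} \approx -0.16667$)
$W{\left(a,r \right)} = 10$
$X{\left(j \right)} = j^{3}$
$E{\left(d \right)} = 10$
$L{\left(R \right)} = R^{3}$
$E{\left(X{\left(-2 \right)} \right)} L{\left(1 + 5 \right)} = 10 \left(1 + 5\right)^{3} = 10 \cdot 6^{3} = 10 \cdot 216 = 2160$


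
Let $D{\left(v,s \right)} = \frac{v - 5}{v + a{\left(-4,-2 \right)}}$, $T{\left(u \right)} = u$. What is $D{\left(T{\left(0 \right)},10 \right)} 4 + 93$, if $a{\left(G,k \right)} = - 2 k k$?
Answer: $\frac{191}{2} \approx 95.5$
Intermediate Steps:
$a{\left(G,k \right)} = - 2 k^{2}$
$D{\left(v,s \right)} = \frac{-5 + v}{-8 + v}$ ($D{\left(v,s \right)} = \frac{v - 5}{v - 2 \left(-2\right)^{2}} = \frac{-5 + v}{v - 8} = \frac{-5 + v}{-8 + v}$)
$D{\left(T{\left(0 \right)},10 \right)} 4 + 93 = \frac{-5 + 0}{-8 + 0} \cdot 4 + 93 = \frac{1}{-8} \left(-5\right) 4 + 93 = \left(- \frac{1}{8}\right) \left(-5\right) 4 + 93 = \frac{5}{8} \cdot 4 + 93 = \frac{5}{2} + 93 = \frac{191}{2}$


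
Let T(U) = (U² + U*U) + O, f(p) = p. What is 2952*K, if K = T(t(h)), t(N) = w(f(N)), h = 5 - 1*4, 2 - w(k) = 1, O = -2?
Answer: 0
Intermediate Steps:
w(k) = 1 (w(k) = 2 - 1*1 = 2 - 1 = 1)
h = 1 (h = 5 - 4 = 1)
t(N) = 1
T(U) = -2 + 2*U² (T(U) = (U² + U*U) - 2 = (U² + U²) - 2 = 2*U² - 2 = -2 + 2*U²)
K = 0 (K = -2 + 2*1² = -2 + 2*1 = -2 + 2 = 0)
2952*K = 2952*0 = 0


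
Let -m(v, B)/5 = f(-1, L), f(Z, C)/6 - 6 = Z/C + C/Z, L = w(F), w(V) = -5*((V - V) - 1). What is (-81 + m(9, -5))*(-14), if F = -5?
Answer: 1470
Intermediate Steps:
w(V) = 5 (w(V) = -5*(0 - 1) = -5*(-1) = 5)
L = 5
f(Z, C) = 36 + 6*C/Z + 6*Z/C (f(Z, C) = 36 + 6*(Z/C + C/Z) = 36 + 6*(C/Z + Z/C) = 36 + (6*C/Z + 6*Z/C) = 36 + 6*C/Z + 6*Z/C)
m(v, B) = -24 (m(v, B) = -5*(36 + 6*5/(-1) + 6*(-1)/5) = -5*(36 + 6*5*(-1) + 6*(-1)*(1/5)) = -5*(36 - 30 - 6/5) = -5*24/5 = -24)
(-81 + m(9, -5))*(-14) = (-81 - 24)*(-14) = -105*(-14) = 1470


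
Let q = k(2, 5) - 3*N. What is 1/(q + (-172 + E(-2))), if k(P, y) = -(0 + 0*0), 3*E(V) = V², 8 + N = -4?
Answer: -3/404 ≈ -0.0074257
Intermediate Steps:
N = -12 (N = -8 - 4 = -12)
E(V) = V²/3
k(P, y) = 0 (k(P, y) = -(0 + 0) = -1*0 = 0)
q = 36 (q = 0 - 3*(-12) = 0 + 36 = 36)
1/(q + (-172 + E(-2))) = 1/(36 + (-172 + (⅓)*(-2)²)) = 1/(36 + (-172 + (⅓)*4)) = 1/(36 + (-172 + 4/3)) = 1/(36 - 512/3) = 1/(-404/3) = -3/404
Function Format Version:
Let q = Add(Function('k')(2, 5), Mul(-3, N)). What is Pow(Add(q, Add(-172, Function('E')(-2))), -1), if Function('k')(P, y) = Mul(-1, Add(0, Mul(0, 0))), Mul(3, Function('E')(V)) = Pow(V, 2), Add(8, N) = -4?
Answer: Rational(-3, 404) ≈ -0.0074257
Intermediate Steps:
N = -12 (N = Add(-8, -4) = -12)
Function('E')(V) = Mul(Rational(1, 3), Pow(V, 2))
Function('k')(P, y) = 0 (Function('k')(P, y) = Mul(-1, Add(0, 0)) = Mul(-1, 0) = 0)
q = 36 (q = Add(0, Mul(-3, -12)) = Add(0, 36) = 36)
Pow(Add(q, Add(-172, Function('E')(-2))), -1) = Pow(Add(36, Add(-172, Mul(Rational(1, 3), Pow(-2, 2)))), -1) = Pow(Add(36, Add(-172, Mul(Rational(1, 3), 4))), -1) = Pow(Add(36, Add(-172, Rational(4, 3))), -1) = Pow(Add(36, Rational(-512, 3)), -1) = Pow(Rational(-404, 3), -1) = Rational(-3, 404)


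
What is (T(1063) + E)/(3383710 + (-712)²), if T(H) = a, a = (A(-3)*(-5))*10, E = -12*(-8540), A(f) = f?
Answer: 51315/1945327 ≈ 0.026379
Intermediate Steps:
E = 102480
a = 150 (a = -3*(-5)*10 = 15*10 = 150)
T(H) = 150
(T(1063) + E)/(3383710 + (-712)²) = (150 + 102480)/(3383710 + (-712)²) = 102630/(3383710 + 506944) = 102630/3890654 = 102630*(1/3890654) = 51315/1945327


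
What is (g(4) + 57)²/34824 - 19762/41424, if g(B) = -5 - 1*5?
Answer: -3107741/7513278 ≈ -0.41363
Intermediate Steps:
g(B) = -10 (g(B) = -5 - 5 = -10)
(g(4) + 57)²/34824 - 19762/41424 = (-10 + 57)²/34824 - 19762/41424 = 47²*(1/34824) - 19762*1/41424 = 2209*(1/34824) - 9881/20712 = 2209/34824 - 9881/20712 = -3107741/7513278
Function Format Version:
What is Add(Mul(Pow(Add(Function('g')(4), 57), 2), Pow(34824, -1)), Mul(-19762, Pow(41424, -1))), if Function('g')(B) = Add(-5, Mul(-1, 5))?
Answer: Rational(-3107741, 7513278) ≈ -0.41363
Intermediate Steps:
Function('g')(B) = -10 (Function('g')(B) = Add(-5, -5) = -10)
Add(Mul(Pow(Add(Function('g')(4), 57), 2), Pow(34824, -1)), Mul(-19762, Pow(41424, -1))) = Add(Mul(Pow(Add(-10, 57), 2), Pow(34824, -1)), Mul(-19762, Pow(41424, -1))) = Add(Mul(Pow(47, 2), Rational(1, 34824)), Mul(-19762, Rational(1, 41424))) = Add(Mul(2209, Rational(1, 34824)), Rational(-9881, 20712)) = Add(Rational(2209, 34824), Rational(-9881, 20712)) = Rational(-3107741, 7513278)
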